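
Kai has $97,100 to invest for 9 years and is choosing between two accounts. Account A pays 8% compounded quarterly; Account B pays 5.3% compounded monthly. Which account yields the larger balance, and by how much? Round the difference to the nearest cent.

Account A growth factor: (1 + 0.02)^36 ≈ 2.03988734372; balance ≈ 198,073.0611.
Account B growth factor: (1 + 0.053/12)^108 ≈ 1.6095420803; balance ≈ 156,286.5360.
Account A is larger by 41,786.5251.

Account A, by $41,786.53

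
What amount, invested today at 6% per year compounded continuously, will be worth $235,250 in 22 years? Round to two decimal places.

P = A·e^(−rt) = 235,250·e^(−1.32).
e^(−1.32) ≈ 0.267135301966, so P ≈ 62,843.5798.

$62,843.58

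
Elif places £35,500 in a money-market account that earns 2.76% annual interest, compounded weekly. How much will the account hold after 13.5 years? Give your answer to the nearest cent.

Growth factor = (1 + 0.0276/52)^702 ≈ 1.4513601521.
A ≈ 35,500 × 1.4513601521 ≈ 51,523.2854.

£51,523.29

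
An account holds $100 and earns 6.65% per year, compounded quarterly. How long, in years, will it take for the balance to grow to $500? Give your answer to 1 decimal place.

We need (1 + 0.016625)^(4t) = 5, so 4t = ln 5 / ln 1.016625 ≈ 97.6108.
t ≈ 97.6108/4 = 24.4027 years.

24.4 years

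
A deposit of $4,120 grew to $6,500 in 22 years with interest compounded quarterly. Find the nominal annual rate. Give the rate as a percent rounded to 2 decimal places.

(1 + r/4)^88 = 6,500/4,120 = 1.57767.
1 + r/4 = 1.57767^(1/88) ≈ 1.005195, so r/4 ≈ 0.00519468.
r ≈ 4·0.00519468 = 2.07787%.

2.08%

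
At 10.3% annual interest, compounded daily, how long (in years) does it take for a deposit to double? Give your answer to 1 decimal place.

6.7 years

(1 + 0.000282192)^(365t) = 2.
365t = ln 2 / ln(1 + 0.000282192) ≈ 0.69315/0.000282152 ≈ 2456.6448.
t ≈ 6.7305.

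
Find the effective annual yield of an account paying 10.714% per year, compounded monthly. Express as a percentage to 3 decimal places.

11.256%

EAR = (1 + 10.714%/12)^12 − 1 = (1 + 0.00892833)^12 − 1.
(1 + 0.00892833)^12 ≈ 1.112561, so EAR ≈ 11.25610%.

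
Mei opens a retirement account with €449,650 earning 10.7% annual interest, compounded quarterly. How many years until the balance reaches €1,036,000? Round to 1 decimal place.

(1 + 0.02675)^(4t) = 1,036,000/449,650 = 2.304.
4t·ln(1 + 0.02675) = ln(2.304); 4t = 0.83465/0.0263985 ≈ 31.6175.
t ≈ 7.9044 years.

7.9 years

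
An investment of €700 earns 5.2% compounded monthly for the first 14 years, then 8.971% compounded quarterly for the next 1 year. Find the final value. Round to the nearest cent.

€1,581.65

After 14 years at 5.2%: 700 × 2.067680006 ≈ 1,447.3760.
Then 1 years at 8.971%: 1,447.3760 × 1.092773333 ≈ 1,581.6539.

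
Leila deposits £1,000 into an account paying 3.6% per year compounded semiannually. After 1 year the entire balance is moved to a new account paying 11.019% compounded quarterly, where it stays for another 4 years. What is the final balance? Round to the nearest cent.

After 1 years at 3.6%: 1,000 × 1.036324 ≈ 1,036.3240.
Then 4 years at 11.019%: 1,036.3240 × 1.544651503 ≈ 1,600.7594.

£1,600.76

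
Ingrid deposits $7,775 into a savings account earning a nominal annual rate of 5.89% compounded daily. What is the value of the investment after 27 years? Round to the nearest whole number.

$38,133

Growth factor = (1 + 0.0589/365)^9855 ≈ 4.904590977.
A ≈ 7,775 × 4.904590977 ≈ 38,133.1948.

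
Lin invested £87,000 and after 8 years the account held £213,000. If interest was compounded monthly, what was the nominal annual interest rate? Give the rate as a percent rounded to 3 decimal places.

11.245%

The 96-period growth factor is 213,000/87,000 = 2.44828.
r/12 = 2.44828^(1/96) − 1 ≈ 0.00937055, so r ≈ 12·0.00937055 = 11.24466%.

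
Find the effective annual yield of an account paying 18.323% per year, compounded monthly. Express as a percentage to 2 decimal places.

19.94%

EAR = (1 + 18.323%/12)^12 − 1 = (1 + 0.0152692)^12 − 1.
(1 + 0.0152692)^12 ≈ 1.199429, so EAR ≈ 19.94285%.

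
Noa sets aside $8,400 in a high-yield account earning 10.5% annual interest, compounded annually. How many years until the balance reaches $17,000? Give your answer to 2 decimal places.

(1 + 0.105)^t = 17,000/8,400 = 2.0238.
t·ln(1 + 0.105) = ln(2.0238); t = 0.70498/0.0998453 ≈ 7.0607.

7.06 years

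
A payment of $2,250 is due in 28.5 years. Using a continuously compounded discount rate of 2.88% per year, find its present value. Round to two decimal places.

$990.18

P = A·e^(−rt) = 2,250·e^(−0.8208).
e^(−0.8208) ≈ 0.4400794501, so P ≈ 990.1788.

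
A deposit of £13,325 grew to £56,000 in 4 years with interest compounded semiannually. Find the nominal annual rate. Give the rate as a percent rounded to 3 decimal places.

39.315%

(1 + r/2)^8 = 56,000/13,325 = 4.20263.
1 + r/2 = 4.20263^(1/8) ≈ 1.196575, so r/2 ≈ 0.196575.
r ≈ 2·0.196575 = 39.31510%.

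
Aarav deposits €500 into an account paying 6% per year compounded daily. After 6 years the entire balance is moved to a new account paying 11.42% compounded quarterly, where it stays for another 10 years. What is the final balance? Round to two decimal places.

Phase 1: 500·(1 + 0.06/365)^2190 ≈ 716.6435.
Phase 2: 716.6435·(1 + 0.02855)^40 ≈ 2,209.6298.

€2,209.63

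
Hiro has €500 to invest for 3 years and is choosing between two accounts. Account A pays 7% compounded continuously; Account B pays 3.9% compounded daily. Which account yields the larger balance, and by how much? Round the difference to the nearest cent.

Account A growth factor: e^(0.07·3) = e^0.21 ≈ 1.23367806; balance ≈ 616.8390.
Account B growth factor: (1 + 0.039/365)^1095 ≈ 1.1241124; balance ≈ 562.0562.
Account A is larger by 54.7828.

Account A, by €54.78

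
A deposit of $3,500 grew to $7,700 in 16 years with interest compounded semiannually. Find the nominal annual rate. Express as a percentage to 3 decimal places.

(1 + r/2)^32 = 7,700/3,500 = 2.2.
1 + r/2 = 2.2^(1/32) ≈ 1.024945, so r/2 ≈ 0.0249453.
r ≈ 2·0.0249453 = 4.98907%.

4.989%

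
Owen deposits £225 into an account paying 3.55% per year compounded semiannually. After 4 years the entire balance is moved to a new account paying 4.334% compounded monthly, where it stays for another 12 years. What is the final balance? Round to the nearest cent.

Phase 1: 225·(1 + 0.01775)^8 ≈ 259.0069.
Phase 2: 259.0069·(1 + 0.04334/12)^144 ≈ 435.2837.

£435.28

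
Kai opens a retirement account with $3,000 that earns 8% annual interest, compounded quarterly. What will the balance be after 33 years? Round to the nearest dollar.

Growth factor = (1 + 0.02)^132 ≈ 13.652829685.
A ≈ 3,000 × 13.652829685 ≈ 40,958.4891.

$40,958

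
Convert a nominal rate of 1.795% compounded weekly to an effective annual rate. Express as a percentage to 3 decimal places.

EAR = (1 + 1.795%/52)^52 − 1 = (1 + 0.000345192)^52 − 1.
(1 + 0.000345192)^52 ≈ 1.018109, so EAR ≈ 1.81089%.

1.811%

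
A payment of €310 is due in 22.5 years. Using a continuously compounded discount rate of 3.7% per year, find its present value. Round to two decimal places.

€134.84

P = A·e^(−rt) = 310·e^(−0.8325).
e^(−0.8325) ≈ 0.434960525, so P ≈ 134.8378.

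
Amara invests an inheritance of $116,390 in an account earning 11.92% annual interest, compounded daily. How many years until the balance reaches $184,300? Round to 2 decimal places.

3.86 years

(1 + 0.000326575)^(365t) = 184,300/116,390 = 1.5835.
365t·ln(1 + 0.000326575) = ln(1.5835); 365t = 0.45962/0.000326522 ≈ 1407.6179.
t ≈ 3.8565 years.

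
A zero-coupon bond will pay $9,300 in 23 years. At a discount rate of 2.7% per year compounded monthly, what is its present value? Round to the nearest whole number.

Growth factor = (1 + 0.00225)^276 ≈ 1.859490306.
P = 9,300/1.859490306 ≈ 5,001.3705.

$5,001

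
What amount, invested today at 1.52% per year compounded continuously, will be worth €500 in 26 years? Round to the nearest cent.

€336.77

P = A·e^(−rt) = 500·e^(−0.3952).
e^(−0.3952) ≈ 0.673545317, so P ≈ 336.7727.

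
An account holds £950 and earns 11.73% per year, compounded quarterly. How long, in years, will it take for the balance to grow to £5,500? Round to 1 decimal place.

15.2 years

We need (1 + 0.029325)^(4t) = 5.7895, so 4t = ln 5.7895 / ln 1.029325 ≈ 60.7559.
t ≈ 60.7559/4 = 15.1890 years.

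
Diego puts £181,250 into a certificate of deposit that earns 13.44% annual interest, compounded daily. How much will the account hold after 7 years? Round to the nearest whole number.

£464,288

Periodic rate = 13.44%/365 = 0.000368219; periods = 365·7 = 2555.
A = 181,250·(1 + 0.1344/365)^2555 ≈ 181,250·2.56158660017 ≈ 464,287.5713.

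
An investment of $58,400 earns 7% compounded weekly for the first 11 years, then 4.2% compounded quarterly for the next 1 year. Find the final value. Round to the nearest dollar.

$131,444

After 11 years at 7%: 58,400 × 2.1586482064 ≈ 126,065.0553.
Then 1 years at 4.2%: 126,065.0553 × 1.04266614266 ≈ 131,443.7649.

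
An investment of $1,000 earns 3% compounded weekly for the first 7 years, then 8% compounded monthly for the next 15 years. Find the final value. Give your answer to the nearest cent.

$4,079.43

After 7 years at 3%: 1,000 × 1.233603359 ≈ 1,233.6034.
Then 15 years at 8%: 1,233.6034 × 3.306921477 ≈ 4,079.4294.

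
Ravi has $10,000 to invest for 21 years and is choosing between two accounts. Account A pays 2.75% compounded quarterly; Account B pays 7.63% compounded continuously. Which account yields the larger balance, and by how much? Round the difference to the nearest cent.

Account A growth factor: (1 + 0.006875)^84 ≈ 1.7780618019; balance ≈ 17,780.6180.
Account B growth factor: e^(0.0763·21) = e^1.6023 ≈ 4.9644375098; balance ≈ 49,644.3751.
Account B is larger by 31,863.7571.

Account B, by $31,863.76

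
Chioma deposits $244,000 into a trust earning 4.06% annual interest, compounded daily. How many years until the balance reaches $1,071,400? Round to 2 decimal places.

36.44 years

We need (1 + 0.000111233)^(365t) = 4.391, so 365t = ln 4.391 / ln 1.000111 ≈ 13302.1422.
t ≈ 13302.1422/365 = 36.4442 years.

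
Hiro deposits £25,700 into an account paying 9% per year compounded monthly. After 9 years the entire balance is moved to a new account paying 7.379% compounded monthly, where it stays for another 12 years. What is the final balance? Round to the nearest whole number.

After 9 years at 9%: 25,700 × 2.24112417223 ≈ 57,596.8912.
Then 12 years at 7.379%: 57,596.8912 × 2.41758383805 ≈ 139,245.3134.

£139,245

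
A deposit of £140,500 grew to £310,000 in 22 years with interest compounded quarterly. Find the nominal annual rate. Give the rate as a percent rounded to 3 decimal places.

The 88-period growth factor is 310,000/140,500 = 2.20641.
r/4 = 2.20641^(1/88) − 1 ≈ 0.00903334, so r ≈ 4·0.00903334 = 3.61334%.

3.613%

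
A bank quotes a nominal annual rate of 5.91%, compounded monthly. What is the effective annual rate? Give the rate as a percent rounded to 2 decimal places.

6.07%

One year is 12 periods at 0.004925 each: (1 + 0.004925)^12 ≈ 1.060727.
EAR = 1.060727 − 1 ≈ 6.07274%.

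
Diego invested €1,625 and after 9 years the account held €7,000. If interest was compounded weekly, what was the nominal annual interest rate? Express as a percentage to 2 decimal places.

(1 + r/52)^468 = 7,000/1,625 = 4.30769.
1 + r/52 = 4.30769^(1/468) ≈ 1.003125, so r/52 ≈ 0.00312539.
r ≈ 52·0.00312539 = 16.25204%.

16.25%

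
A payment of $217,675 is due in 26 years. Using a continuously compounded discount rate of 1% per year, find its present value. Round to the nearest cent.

P = A·e^(−rt) = 217,675·e^(−0.26).
e^(−0.26) ≈ 0.771051585804, so P ≈ 167,838.6539.

$167,838.65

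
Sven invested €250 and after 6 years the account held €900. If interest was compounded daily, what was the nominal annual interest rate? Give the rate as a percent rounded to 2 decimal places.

(1 + r/365)^2190 = 900/250 = 3.6.
1 + r/365 = 3.6^(1/2190) ≈ 1.000585, so r/365 ≈ 0.000585072.
r ≈ 365·0.000585072 = 21.35514%.

21.36%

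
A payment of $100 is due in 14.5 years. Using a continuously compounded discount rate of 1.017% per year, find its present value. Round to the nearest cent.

$86.29

P = A·e^(−rt) = 100·e^(−0.147465).
e^(−0.147465) ≈ 0.86289264, so P ≈ 86.2893.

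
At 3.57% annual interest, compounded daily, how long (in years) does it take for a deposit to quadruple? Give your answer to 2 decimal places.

38.83 years

(1 + 0.0000978082)^(365t) = 4.
365t = ln 4 / ln(1 + 0.0000978082) ≈ 1.3863/9.78034e-05 ≈ 14174.2909.
t ≈ 38.8337.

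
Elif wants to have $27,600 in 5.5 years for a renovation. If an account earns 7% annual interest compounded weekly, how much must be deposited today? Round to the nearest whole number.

Periodic rate = 7%/52 = 0.00134615; 286 periods.
P = 27,600/(1 + 0.07/52)^286 ≈ 27,600/1.4692338842 ≈ 18,785.3005.

$18,785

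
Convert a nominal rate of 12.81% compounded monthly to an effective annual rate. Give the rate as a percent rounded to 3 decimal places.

13.590%

EAR = (1 + 12.81%/12)^12 − 1 = (1 + 0.010675)^12 − 1.
(1 + 0.010675)^12 ≈ 1.135895, so EAR ≈ 13.58952%.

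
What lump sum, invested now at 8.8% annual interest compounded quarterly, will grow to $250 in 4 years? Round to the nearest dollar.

$176

Growth factor = (1 + 0.022)^16 ≈ 1.41649267.
P = 250/1.41649267 ≈ 176.4923.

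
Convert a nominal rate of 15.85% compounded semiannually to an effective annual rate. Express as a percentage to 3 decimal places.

EAR = (1 + 15.85%/2)^2 − 1 = (1 + 0.07925)^2 − 1.
(1 + 0.07925)^2 ≈ 1.164781, so EAR ≈ 16.47806%.

16.478%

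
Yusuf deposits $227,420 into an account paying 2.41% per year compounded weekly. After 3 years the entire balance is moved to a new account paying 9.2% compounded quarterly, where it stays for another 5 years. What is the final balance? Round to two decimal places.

$385,241.93

Phase 1: 227,420·(1 + 0.0241/52)^156 ≈ 244,467.3542.
Phase 2: 244,467.3542·(1 + 0.023)^20 ≈ 385,241.9269.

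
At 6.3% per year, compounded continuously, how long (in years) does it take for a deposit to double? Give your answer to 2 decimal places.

e^(0.063t) = 2, so 0.063t = ln 2 ≈ 0.69315.
t ≈ 0.69315/0.063 ≈ 11.0023.

11.00 years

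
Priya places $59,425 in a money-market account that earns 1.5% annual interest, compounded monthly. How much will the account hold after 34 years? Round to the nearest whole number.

Growth factor = (1 + 0.00125)^408 ≈ 1.6647609098.
A ≈ 59,425 × 1.6647609098 ≈ 98,928.4171.

$98,928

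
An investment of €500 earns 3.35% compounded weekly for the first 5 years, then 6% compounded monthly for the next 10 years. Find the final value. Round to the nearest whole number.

After 5 years at 3.35%: 500 × 1.182281527 ≈ 591.1408.
Then 10 years at 6%: 591.1408 × 1.819396734 ≈ 1,075.5196.

€1,076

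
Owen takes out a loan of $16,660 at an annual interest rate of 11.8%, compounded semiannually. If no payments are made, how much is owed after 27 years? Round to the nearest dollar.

Periodic rate = 11.8%/2 = 0.059; periods = 2·27 = 54.
A = 16,660·(1 + 0.059)^54 ≈ 16,660·22.0994693614 ≈ 368,177.1596.

$368,177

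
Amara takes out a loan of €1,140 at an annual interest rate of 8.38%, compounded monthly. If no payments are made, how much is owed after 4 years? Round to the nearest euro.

Growth factor = (1 + 0.0838/12)^48 ≈ 1.396592043.
A ≈ 1,140 × 1.396592043 ≈ 1,592.1149.

€1,592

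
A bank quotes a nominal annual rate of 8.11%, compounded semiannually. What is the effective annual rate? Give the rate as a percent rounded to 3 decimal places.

8.274%

EAR = (1 + 8.11%/2)^2 − 1 = (1 + 0.04055)^2 − 1.
(1 + 0.04055)^2 ≈ 1.082744, so EAR ≈ 8.27443%.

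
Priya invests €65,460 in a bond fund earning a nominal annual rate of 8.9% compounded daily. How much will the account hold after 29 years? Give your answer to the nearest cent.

€864,476.96

Growth factor = (1 + 0.089/365)^10585 ≈ 13.2061863315.
A ≈ 65,460 × 13.2061863315 ≈ 864,476.9573.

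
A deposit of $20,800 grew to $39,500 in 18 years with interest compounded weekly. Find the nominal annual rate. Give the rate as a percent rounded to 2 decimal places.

(1 + r/52)^936 = 39,500/20,800 = 1.89904.
1 + r/52 = 1.89904^(1/936) ≈ 1.000685, so r/52 ≈ 0.000685435.
r ≈ 52·0.000685435 = 3.56426%.

3.56%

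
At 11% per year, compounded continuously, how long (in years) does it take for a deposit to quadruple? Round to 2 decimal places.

12.60 years

e^(0.11t) = 4, so 0.11t = ln 4 ≈ 1.3863.
t ≈ 1.3863/0.11 ≈ 12.6027.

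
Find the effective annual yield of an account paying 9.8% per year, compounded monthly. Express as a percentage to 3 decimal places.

10.252%

One year is 12 periods at 0.00816667 each: (1 + 0.00816667)^12 ≈ 1.102524.
EAR = 1.102524 − 1 ≈ 10.25239%.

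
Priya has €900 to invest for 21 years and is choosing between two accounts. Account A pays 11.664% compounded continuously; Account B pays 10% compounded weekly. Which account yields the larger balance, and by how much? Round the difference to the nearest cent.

Account A growth factor: e^(0.11664·21) = e^2.44944 ≈ 11.581859062; balance ≈ 10,423.6732.
Account B growth factor: (1 + 0.1/52)^1092 ≈ 8.149718235; balance ≈ 7,334.7464.
Account A is larger by 3,088.9267.

Account A, by €3,088.93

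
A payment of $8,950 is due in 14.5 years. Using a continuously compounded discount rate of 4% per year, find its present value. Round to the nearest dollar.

P = A·e^(−rt) = 8,950·e^(−0.58).
e^(−0.58) ≈ 0.5598983666, so P ≈ 5,011.0904.

$5,011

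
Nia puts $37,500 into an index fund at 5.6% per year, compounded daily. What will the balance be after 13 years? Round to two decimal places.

Periodic rate = 5.6%/365 = 0.000153425; periods = 365·13 = 4745.
A = 37,500·(1 + 0.056/365)^4745 ≈ 37,500·2.0708189543 ≈ 77,655.7108.

$77,655.71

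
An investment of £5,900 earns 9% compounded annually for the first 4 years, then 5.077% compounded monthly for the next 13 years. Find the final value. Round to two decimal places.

Phase 1: 5,900·(1 + 0.09)^4 ≈ 8,328.3315.
Phase 2: 8,328.3315·(1 + 0.05077/12)^156 ≈ 16,091.3340.

£16,091.33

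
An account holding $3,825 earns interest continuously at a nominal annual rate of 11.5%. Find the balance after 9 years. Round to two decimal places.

A = P·e^(rt) = 3,825·e^(0.115·9) = 3,825·e^1.035.
e^1.035 ≈ 2.8151062356, so A ≈ 10,767.7814.

$10,767.78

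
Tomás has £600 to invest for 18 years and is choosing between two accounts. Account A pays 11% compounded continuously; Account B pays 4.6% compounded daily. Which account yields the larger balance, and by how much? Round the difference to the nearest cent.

Account A growth factor: e^(0.11·18) = e^1.98 ≈ 7.242742985; balance ≈ 4,345.6458.
Account B growth factor: (1 + 0.046/365)^6570 ≈ 2.288617284; balance ≈ 1,373.1704.
Account A is larger by 2,972.4754.

Account A, by £2,972.48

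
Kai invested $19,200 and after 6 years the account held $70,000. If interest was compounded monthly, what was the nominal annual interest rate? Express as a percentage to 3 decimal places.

(1 + r/12)^72 = 70,000/19,200 = 3.64583.
1 + r/12 = 3.64583^(1/72) ≈ 1.018129, so r/12 ≈ 0.0181288.
r ≈ 12·0.0181288 = 21.75459%.

21.755%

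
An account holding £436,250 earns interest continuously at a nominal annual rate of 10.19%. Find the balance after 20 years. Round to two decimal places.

A = P·e^(rt) = 436,250·e^(0.1019·20) = 436,250·e^2.038.
e^2.038 ≈ 7.675243351451, so A ≈ 3,348,324.9121.

£3,348,324.91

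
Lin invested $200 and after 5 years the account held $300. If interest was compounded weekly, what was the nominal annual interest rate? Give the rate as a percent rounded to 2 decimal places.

8.12%

(1 + r/52)^260 = 300/200 = 1.5.
1 + r/52 = 1.5^(1/260) ≈ 1.001561, so r/52 ≈ 0.0015607.
r ≈ 52·0.0015607 = 8.11563%.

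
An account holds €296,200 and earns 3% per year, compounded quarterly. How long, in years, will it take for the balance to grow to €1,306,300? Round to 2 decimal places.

We need (1 + 0.0075)^(4t) = 4.4102, so 4t = ln 4.4102 / ln 1.0075 ≈ 198.5969.
t ≈ 198.5969/4 = 49.6492 years.

49.65 years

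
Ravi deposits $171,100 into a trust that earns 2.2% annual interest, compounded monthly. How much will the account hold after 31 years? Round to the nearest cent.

Growth factor = (1 + 0.022/12)^372 ≈ 1.97659485969.
A ≈ 171,100 × 1.97659485969 ≈ 338,195.3805.

$338,195.38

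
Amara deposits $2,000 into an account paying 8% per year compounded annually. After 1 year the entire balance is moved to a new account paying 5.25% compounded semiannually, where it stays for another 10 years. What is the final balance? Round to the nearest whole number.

$3,627

Phase 1: 2,000·(1 + 0.08)^1 ≈ 2,160.0000.
Phase 2: 2,160.0000·(1 + 0.02625)^20 ≈ 3,626.7461.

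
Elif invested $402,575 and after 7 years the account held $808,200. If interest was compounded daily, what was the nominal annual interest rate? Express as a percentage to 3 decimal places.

(1 + r/365)^2555 = 808,200/402,575 = 2.00758.
1 + r/365 = 2.00758^(1/2555) ≈ 1.000273, so r/365 ≈ 0.000272808.
r ≈ 365·0.000272808 = 9.95747%.

9.957%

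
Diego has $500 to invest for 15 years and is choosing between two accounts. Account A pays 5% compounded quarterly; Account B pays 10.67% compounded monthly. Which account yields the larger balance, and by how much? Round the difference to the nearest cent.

A: (1 + 0.0125)^60 ≈ 2.107181347, so 500 × 2.107181347 ≈ 1,053.5907.
B: (1 + 0.1067/12)^180 ≈ 4.920579676, so 500 × 4.920579676 ≈ 2,460.2898.
Difference ≈ 1,406.6992 in favor of B.

Account B, by $1,406.70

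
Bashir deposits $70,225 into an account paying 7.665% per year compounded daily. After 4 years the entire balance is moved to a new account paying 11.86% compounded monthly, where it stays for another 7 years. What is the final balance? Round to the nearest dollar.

$217,979

After 4 years at 7.665%: 70,225 × 1.35875360348 ≈ 95,418.4718.
Then 7 years at 11.86%: 95,418.4718 × 2.28444763735 ≈ 217,978.5025.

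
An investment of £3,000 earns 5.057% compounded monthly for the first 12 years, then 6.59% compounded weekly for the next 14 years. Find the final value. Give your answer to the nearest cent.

Phase 1: 3,000·(1 + 0.05057/12)^144 ≈ 5,496.8610.
Phase 2: 5,496.8610·(1 + 0.0659/52)^728 ≈ 13,821.0541.

£13,821.05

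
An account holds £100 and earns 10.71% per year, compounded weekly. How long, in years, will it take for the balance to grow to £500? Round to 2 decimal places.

15.04 years

We need (1 + 0.00205962)^(52t) = 5, so 52t = ln 5 / ln 1.00206 ≈ 782.2309.
t ≈ 782.2309/52 = 15.0429 years.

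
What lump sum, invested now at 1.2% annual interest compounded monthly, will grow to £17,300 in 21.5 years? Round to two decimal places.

£13,367.62

Growth factor = (1 + 0.001)^258 ≈ 1.2941719709.
P = 17,300/1.2941719709 ≈ 13,367.6207.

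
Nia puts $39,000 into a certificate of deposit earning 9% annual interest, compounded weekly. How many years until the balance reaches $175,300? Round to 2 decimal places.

(1 + 0.00173077)^(52t) = 175,300/39,000 = 4.4949.
52t·ln(1 + 0.00173077) = ln(4.4949); 52t = 1.5029/0.00172927 ≈ 869.1149.
t ≈ 16.7137 years.

16.71 years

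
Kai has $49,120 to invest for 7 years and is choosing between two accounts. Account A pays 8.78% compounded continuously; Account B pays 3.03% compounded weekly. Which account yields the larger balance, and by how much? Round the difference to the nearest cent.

Account A, by $30,096.89

Account A growth factor: e^(0.0878·7) = e^0.6146 ≈ 1.8489168849; balance ≈ 90,818.7974.
Account B growth factor: (1 + 0.0303/52)^364 ≈ 1.2361951433; balance ≈ 60,721.9054.
Account A is larger by 30,096.8919.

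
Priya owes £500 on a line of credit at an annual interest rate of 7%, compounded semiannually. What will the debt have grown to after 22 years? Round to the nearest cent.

Periodic rate = 7%/2 = 0.035; periods = 2·22 = 44.
A = 500·(1 + 0.035)^44 ≈ 500·4.543341595 ≈ 2,271.6708.

£2,271.67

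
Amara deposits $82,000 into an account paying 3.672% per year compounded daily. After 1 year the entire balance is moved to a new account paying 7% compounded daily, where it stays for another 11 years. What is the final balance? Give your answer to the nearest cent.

$183,710.95

After 1 years at 3.672%: 82,000 × 1.03740059145 ≈ 85,066.8485.
Then 11 years at 7%: 85,066.8485 × 2.15960681238 ≈ 183,710.9455.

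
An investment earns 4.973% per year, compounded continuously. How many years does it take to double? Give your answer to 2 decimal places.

13.94 years

e^(0.04973t) = 2, so 0.04973t = ln 2 ≈ 0.69315.
t ≈ 0.69315/0.04973 ≈ 13.9382.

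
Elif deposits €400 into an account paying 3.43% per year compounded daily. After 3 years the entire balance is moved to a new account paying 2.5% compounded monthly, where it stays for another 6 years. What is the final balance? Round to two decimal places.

€515.02

Phase 1: 400·(1 + 0.0343/365)^1095 ≈ 443.3501.
Phase 2: 443.3501·(1 + 0.025/12)^72 ≈ 515.0189.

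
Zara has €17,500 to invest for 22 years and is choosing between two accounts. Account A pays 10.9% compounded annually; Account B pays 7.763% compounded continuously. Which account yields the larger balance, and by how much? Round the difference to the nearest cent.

Account A, by €73,874.53

A: (1 + 0.109)^22 ≈ 9.73854365208, so 17,500 × 9.73854365208 ≈ 170,424.5139.
B: e^(0.07763·22) = e^1.70786 ≈ 5.5171421513, so 17,500 × 5.5171421513 ≈ 96,549.9876.
Difference ≈ 73,874.5263 in favor of A.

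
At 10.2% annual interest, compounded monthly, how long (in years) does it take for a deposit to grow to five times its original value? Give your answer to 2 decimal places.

15.85 years

(1 + 0.0085)^(12t) = 5.
12t = ln 5 / ln(1 + 0.0085) ≈ 1.6094/0.00846408 ≈ 190.1492.
t ≈ 15.8458.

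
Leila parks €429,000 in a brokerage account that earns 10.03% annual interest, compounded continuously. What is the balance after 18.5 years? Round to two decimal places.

A = P·e^(rt) = 429,000·e^(0.1003·18.5) = 429,000·e^1.85555.
e^1.85555 ≈ 6.39521465158, so A ≈ 2,743,547.0855.

€2,743,547.09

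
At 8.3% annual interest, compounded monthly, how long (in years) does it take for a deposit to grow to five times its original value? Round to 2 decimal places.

(1 + 0.00691667)^(12t) = 5.
12t = ln 5 / ln(1 + 0.00691667) ≈ 1.6094/0.00689286 ≈ 233.4936.
t ≈ 19.4578.

19.46 years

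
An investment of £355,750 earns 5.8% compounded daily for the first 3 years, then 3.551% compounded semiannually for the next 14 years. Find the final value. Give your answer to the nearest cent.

£692,974.09

Phase 1: 355,750·(1 + 0.058/365)^1095 ≈ 423,356.4154.
Phase 2: 423,356.4154·(1 + 0.017755)^28 ≈ 692,974.0877.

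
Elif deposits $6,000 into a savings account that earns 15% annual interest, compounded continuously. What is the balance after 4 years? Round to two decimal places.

$10,932.71

A = P·e^(rt) = 6,000·e^(0.15·4) = 6,000·e^0.6.
e^0.6 ≈ 1.8221188004, so A ≈ 10,932.7128.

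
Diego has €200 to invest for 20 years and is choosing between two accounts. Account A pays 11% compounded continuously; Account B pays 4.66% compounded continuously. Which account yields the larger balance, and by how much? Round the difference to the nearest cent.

A: e^(0.11·20) = e^2.2 ≈ 9.025013499, so 200 × 9.025013499 ≈ 1,805.0027.
B: e^(0.0466·20) = e^0.932 ≈ 2.53958327, so 200 × 2.53958327 ≈ 507.9167.
Difference ≈ 1,297.0860 in favor of A.

Account A, by €1,297.09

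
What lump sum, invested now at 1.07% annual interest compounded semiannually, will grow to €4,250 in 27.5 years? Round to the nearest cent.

Growth factor = (1 + 0.00535)^55 ≈ 1.34106715.
P = 4,250/1.34106715 ≈ 3,169.1180.

€3,169.12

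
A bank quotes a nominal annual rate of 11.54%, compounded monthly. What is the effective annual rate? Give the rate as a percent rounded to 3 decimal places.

12.170%

One year is 12 periods at 0.00961667 each: (1 + 0.00961667)^12 ≈ 1.121704.
EAR = 1.121704 − 1 ≈ 12.17037%.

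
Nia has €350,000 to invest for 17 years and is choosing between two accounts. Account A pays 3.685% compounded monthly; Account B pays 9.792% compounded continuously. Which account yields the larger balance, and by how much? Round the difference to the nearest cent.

Account B, by €1,195,113.13

Account A growth factor: (1 + 0.03685/12)^204 ≈ 1.86916181451; balance ≈ 654,206.6351.
Account B growth factor: e^(0.09792·17) = e^1.66464 ≈ 5.283770749861; balance ≈ 1,849,319.7625.
Account B is larger by 1,195,113.1274.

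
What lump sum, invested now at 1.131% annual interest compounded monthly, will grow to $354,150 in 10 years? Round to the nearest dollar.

Periodic rate = 1.131%/12 = 0.0009425; 120 periods.
P = 354,150/(1 + 0.0009425)^120 ≈ 354,150/1.11968426027 ≈ 316,294.5239.

$316,295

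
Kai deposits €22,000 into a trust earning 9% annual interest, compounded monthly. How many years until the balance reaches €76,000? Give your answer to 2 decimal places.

13.83 years

(1 + 0.0075)^(12t) = 76,000/22,000 = 3.4545.
12t·ln(1 + 0.0075) = ln(3.4545); 12t = 1.2397/0.00747201 ≈ 165.9112.
t ≈ 13.8259 years.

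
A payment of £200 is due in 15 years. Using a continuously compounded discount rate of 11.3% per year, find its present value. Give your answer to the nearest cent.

P = A·e^(−rt) = 200·e^(−1.695).
e^(−1.695) ≈ 0.183599229, so P ≈ 36.7198.

£36.72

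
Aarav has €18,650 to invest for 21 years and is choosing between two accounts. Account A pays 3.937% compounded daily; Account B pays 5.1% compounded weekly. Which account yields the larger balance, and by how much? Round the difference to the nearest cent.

Account B, by €11,767.10

A: (1 + 0.03937/365)^7665 ≈ 2.2858213535, so 18,650 × 2.2858213535 ≈ 42,630.5682.
B: (1 + 0.051/52)^1092 ≈ 2.9167650461, so 18,650 × 2.9167650461 ≈ 54,397.6681.
Difference ≈ 11,767.0999 in favor of B.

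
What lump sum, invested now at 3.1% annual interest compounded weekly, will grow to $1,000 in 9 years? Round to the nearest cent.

Growth factor = (1 + 0.031/52)^468 ≈ 1.32169747.
P = 1,000/1.32169747 ≈ 756.6028.

$756.60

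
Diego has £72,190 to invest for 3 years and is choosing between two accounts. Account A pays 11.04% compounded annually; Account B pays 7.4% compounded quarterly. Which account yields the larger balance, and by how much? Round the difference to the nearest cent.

Account A, by £8,884.34

A: (1 + 0.1104)^3 ≈ 1.3691100529, so 72,190 × 1.3691100529 ≈ 98,836.0547.
B: (1 + 0.0185)^12 ≈ 1.2460411933, so 72,190 × 1.2460411933 ≈ 89,951.7137.
Difference ≈ 8,884.3410 in favor of A.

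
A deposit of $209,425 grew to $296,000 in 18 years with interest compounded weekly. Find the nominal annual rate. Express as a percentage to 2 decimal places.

The 936-period growth factor is 296,000/209,425 = 1.41339.
r/52 = 1.41339^(1/936) − 1 ≈ 0.00036972, so r ≈ 52·0.00036972 = 1.92254%.

1.92%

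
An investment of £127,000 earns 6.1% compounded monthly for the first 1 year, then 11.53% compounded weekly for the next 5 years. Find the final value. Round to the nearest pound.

After 1 years at 6.1%: 127,000 × 1.0627346896 ≈ 134,967.3056.
Then 5 years at 11.53%: 134,967.3056 × 1.77866272572 ≈ 240,061.3156.

£240,061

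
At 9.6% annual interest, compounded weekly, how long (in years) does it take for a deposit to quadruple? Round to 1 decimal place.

(1 + 0.00184615)^(52t) = 4.
52t = ln 4 / ln(1 + 0.00184615) ≈ 1.3863/0.00184445 ≈ 751.6024.
t ≈ 14.4539.

14.5 years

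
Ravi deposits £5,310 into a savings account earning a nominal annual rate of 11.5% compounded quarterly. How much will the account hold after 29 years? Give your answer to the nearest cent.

£142,244.97

Growth factor = (1 + 0.02875)^116 ≈ 26.7881297349.
A ≈ 5,310 × 26.7881297349 ≈ 142,244.9689.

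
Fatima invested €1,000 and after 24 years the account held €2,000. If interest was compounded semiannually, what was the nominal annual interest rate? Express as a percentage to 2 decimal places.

2.91%

(1 + r/2)^48 = 2,000/1,000 = 2.
1 + r/2 = 2^(1/48) ≈ 1.014545, so r/2 ≈ 0.0145453.
r ≈ 2·0.0145453 = 2.90907%.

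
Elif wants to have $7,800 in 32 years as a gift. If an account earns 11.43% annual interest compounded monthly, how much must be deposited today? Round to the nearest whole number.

$205

Growth factor = (1 + 0.009525)^384 ≈ 38.10290433.
P = 7,800/38.10290433 ≈ 204.7088.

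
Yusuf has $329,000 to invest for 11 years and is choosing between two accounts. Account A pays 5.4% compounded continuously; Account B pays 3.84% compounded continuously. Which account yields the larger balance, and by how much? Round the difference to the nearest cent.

A: e^(0.054·11) = e^0.594 ≈ 1.81121882023, so 329,000 × 1.81121882023 ≈ 595,890.9919.
B: e^(0.0384·11) = e^0.4224 ≈ 1.52561865011, so 329,000 × 1.52561865011 ≈ 501,928.5359.
Difference ≈ 93,962.4560 in favor of A.

Account A, by $93,962.46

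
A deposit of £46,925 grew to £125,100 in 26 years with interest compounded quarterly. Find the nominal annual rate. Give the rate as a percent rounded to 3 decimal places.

The 104-period growth factor is 125,100/46,925 = 2.66596.
r/4 = 2.66596^(1/104) − 1 ≈ 0.00947308, so r ≈ 4·0.00947308 = 3.78923%.

3.789%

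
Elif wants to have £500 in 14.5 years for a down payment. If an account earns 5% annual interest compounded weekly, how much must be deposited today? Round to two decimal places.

£242.25

Periodic rate = 5%/52 = 0.000961538; 754 periods.
P = 500/(1 + 0.05/52)^754 ≈ 500/2.06401201 ≈ 242.2467.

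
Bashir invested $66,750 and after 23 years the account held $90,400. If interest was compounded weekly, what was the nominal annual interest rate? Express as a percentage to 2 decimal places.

1.32%

The 1196-period growth factor is 90,400/66,750 = 1.35431.
r/52 = 1.35431^(1/1196) − 1 ≈ 0.000253619, so r ≈ 52·0.000253619 = 1.31882%.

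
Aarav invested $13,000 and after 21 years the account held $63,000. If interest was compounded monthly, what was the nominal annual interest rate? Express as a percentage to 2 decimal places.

7.54%

(1 + r/12)^252 = 63,000/13,000 = 4.84615.
1 + r/12 = 4.84615^(1/252) ≈ 1.006282, so r/12 ≈ 0.00628229.
r ≈ 12·0.00628229 = 7.53875%.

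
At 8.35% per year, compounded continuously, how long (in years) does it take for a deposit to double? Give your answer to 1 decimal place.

e^(0.0835t) = 2, so 0.0835t = ln 2 ≈ 0.69315.
t ≈ 0.69315/0.0835 ≈ 8.3012.

8.3 years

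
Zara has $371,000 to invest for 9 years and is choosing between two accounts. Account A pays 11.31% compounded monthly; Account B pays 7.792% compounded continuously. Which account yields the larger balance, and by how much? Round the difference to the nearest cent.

A: (1 + 0.009425)^108 ≈ 2.754216678688, so 371,000 × 2.754216678688 ≈ 1,021,814.3878.
B: e^(0.07792·9) = e^0.70128 ≈ 2.01633196131, so 371,000 × 2.01633196131 ≈ 748,059.1576.
Difference ≈ 273,755.2301 in favor of A.

Account A, by $273,755.23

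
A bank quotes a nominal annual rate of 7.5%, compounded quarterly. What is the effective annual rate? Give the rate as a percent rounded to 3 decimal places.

7.714%

One year is 4 periods at 0.01875 each: (1 + 0.01875)^4 ≈ 1.077136.
EAR = 1.077136 − 1 ≈ 7.71359%.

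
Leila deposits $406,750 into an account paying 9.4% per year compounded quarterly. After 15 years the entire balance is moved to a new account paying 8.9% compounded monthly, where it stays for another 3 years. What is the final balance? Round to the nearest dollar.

After 15 years at 9.4%: 406,750 × 4.029682413026 ≈ 1,639,073.3215.
Then 3 years at 8.9%: 1,639,073.3215 × 1.304754295251 ≈ 2,138,587.9565.

$2,138,588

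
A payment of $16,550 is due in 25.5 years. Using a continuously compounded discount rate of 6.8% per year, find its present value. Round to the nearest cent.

P = A·e^(−rt) = 16,550·e^(−1.734).
e^(−1.734) ≈ 0.17657668872, so P ≈ 2,922.3442.

$2,922.34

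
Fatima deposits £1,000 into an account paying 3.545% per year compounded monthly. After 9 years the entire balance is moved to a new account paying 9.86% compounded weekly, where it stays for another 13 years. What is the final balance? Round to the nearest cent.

After 9 years at 3.545%: 1,000 × 1.375173167 ≈ 1,375.1732.
Then 13 years at 9.86%: 1,375.1732 × 3.598749014 ≈ 4,948.9031.

£4,948.90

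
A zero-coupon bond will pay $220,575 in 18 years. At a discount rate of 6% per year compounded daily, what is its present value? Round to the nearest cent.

Periodic rate = 6%/365 = 0.000164384; 6570 periods.
P = 220,575/(1 + 0.06/365)^6570 ≈ 220,575/2.94441820057 ≈ 74,912.9319.

$74,912.93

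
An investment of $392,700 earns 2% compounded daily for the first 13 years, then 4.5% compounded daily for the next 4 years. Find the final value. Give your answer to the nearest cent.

Phase 1: 392,700·(1 + 0.02/365)^4745 ≈ 509,300.8173.
Phase 2: 509,300.8173·(1 + 0.045/365)^1460 ≈ 609,737.0164.

$609,737.02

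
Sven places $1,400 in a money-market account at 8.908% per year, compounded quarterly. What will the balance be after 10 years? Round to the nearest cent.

$3,378.72

Periodic rate = 8.908%/4 = 0.02227; periods = 4·10 = 40.
A = 1,400·(1 + 0.02227)^40 ≈ 1,400·2.413374053 ≈ 3,378.7237.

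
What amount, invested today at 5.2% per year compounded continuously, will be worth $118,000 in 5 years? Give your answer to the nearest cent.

$90,984.09

P = A·e^(−rt) = 118,000·e^(−0.26).
e^(−0.26) ≈ 0.771051585804, so P ≈ 90,984.0871.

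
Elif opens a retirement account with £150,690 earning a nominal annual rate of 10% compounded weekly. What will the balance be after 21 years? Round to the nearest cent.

£1,228,081.04

Growth factor = (1 + 0.1/52)^1092 ≈ 8.149718234981.
A ≈ 150,690 × 8.149718234981 ≈ 1,228,081.0408.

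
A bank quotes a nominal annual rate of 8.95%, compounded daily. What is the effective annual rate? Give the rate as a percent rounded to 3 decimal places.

EAR = (1 + 8.95%/365)^365 − 1 = (1 + 0.000245205)^365 − 1.
(1 + 0.000245205)^365 ≈ 1.093615, so EAR ≈ 9.36153%.

9.362%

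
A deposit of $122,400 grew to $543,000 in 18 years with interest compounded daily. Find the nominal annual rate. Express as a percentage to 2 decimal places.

(1 + r/365)^6570 = 543,000/122,400 = 4.43627.
1 + r/365 = 4.43627^(1/6570) ≈ 1.000227, so r/365 ≈ 0.000226786.
r ≈ 365·0.000226786 = 8.27769%.

8.28%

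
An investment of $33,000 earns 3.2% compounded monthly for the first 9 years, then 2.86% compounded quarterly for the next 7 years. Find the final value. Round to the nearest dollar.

Phase 1: 33,000·(1 + 0.032/12)^108 ≈ 43,997.1229.
Phase 2: 43,997.1229·(1 + 0.00715)^28 ≈ 53,710.6830.

$53,711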